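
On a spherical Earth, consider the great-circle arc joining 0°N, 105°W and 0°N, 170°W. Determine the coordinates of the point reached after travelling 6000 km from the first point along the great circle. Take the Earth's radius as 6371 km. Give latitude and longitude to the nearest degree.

Write both endpoints as unit vectors p₁, p₂ with components (cos φ cos λ, cos φ sin λ, sin φ).
The central angle between the endpoints is δ = arccos(p₁·p₂) ≈ 1.134 rad (65.0°). The total great-circle distance is δ·R ≈ 1.134 × 6371 ≈ 7228 km, so the target fraction is f = 6000/7228 ≈ 0.830.
Interpolate at f ≈ 0.830 with slerp weights a = sin((1−f)δ)/sin δ ≈ 0.211, b = sin(fδ)/sin δ ≈ 0.892.
p = a·p₁ + b·p₂ ≈ (-0.933, -0.359, 0.000); φ = arcsin(p_z) ≈ 0.00°, λ = atan2(p_y, p_x) ≈ -158.96°.

≈ 0°N, 159°W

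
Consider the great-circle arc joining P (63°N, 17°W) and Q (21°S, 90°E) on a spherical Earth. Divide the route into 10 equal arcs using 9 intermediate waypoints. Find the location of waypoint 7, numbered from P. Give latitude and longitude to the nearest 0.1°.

From cos δ = sin φ₁ sin φ₂ + cos φ₁ cos φ₂ cos Δλ, the central angle is δ ≈ 2.030 rad (116.3°).
Interpolate at f = 7/10 with slerp weights a = sin((1−f)δ)/sin δ ≈ 0.638, b = sin(fδ)/sin δ ≈ 1.103.
p = a·p₁ + b·p₂ ≈ (0.277, 0.945, 0.173); φ = arcsin(p_z) ≈ 9.98°, λ = atan2(p_y, p_x) ≈ 73.66°.

≈ (10.0°N, 73.7°E)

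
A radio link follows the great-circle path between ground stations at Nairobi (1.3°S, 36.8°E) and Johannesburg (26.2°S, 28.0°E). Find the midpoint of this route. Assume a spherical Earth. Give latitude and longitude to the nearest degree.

≈ 14°S, 33°E

From cos δ = sin φ₁ sin φ₂ + cos φ₁ cos φ₂ cos Δλ, the central angle is δ ≈ 0.459 rad (26.3°).
Interpolate at f = 1/2 with slerp weights a = sin((1−f)δ)/sin δ ≈ 0.513, b = sin(fδ)/sin δ ≈ 0.513.
p = a·p₁ + b·p₂ ≈ (0.818, 0.524, -0.238); φ = arcsin(p_z) ≈ -13.79°, λ = atan2(p_y, p_x) ≈ 32.64°.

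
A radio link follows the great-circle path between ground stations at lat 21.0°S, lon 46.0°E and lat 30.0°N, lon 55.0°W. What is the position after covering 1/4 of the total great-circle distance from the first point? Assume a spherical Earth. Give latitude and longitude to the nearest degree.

Write both endpoints as unit vectors p₁, p₂ with components (cos φ cos λ, cos φ sin λ, sin φ).
The central angle between the endpoints is δ = arccos(p₁·p₂) ≈ 1.911 rad (109.5°).
Interpolate at f = 1/4 with slerp weights a = sin((1−f)δ)/sin δ ≈ 1.051, b = sin(fδ)/sin δ ≈ 0.488.
p = a·p₁ + b·p₂ ≈ (0.924, 0.360, -0.133); φ = arcsin(p_z) ≈ -7.63°, λ = atan2(p_y, p_x) ≈ 21.28°.

≈ lat 8°S, lon 21°E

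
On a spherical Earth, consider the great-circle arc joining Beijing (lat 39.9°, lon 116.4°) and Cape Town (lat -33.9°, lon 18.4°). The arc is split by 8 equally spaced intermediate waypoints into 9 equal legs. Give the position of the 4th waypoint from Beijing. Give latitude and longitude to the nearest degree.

From cos δ = sin φ₁ sin φ₂ + cos φ₁ cos φ₂ cos Δλ, the central angle is δ ≈ 2.034 rad (116.5°).
Interpolate at f = 4/9 with slerp weights a = sin((1−f)δ)/sin δ ≈ 1.011, b = sin(fδ)/sin δ ≈ 0.878.
p = a·p₁ + b·p₂ ≈ (0.347, 0.924, 0.159); φ = arcsin(p_z) ≈ 9.12°, λ = atan2(p_y, p_x) ≈ 69.44°.

≈ lat 9°, lon 69°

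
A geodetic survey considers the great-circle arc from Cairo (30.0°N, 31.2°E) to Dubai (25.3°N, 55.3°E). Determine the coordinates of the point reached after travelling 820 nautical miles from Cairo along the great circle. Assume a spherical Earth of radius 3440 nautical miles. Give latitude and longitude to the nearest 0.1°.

Convert each endpoint to a unit vector on the sphere (x = cos φ cos λ, y = cos φ sin λ, z = sin φ).
The central angle between the endpoints is δ = arccos(p₁·p₂) ≈ 0.381 rad (21.8°). The total great-circle distance is δ·R ≈ 0.381 × 3440 ≈ 1310 nmi, so the target fraction is f = 820/1310 ≈ 0.626.
Interpolate at f ≈ 0.626 with slerp weights a = sin((1−f)δ)/sin δ ≈ 0.382, b = sin(fδ)/sin δ ≈ 0.635.
p = a·p₁ + b·p₂ ≈ (0.610, 0.644, 0.462); φ = arcsin(p_z) ≈ 27.55°, λ = atan2(p_y, p_x) ≈ 46.54°.

≈ 27.5°N, 46.5°E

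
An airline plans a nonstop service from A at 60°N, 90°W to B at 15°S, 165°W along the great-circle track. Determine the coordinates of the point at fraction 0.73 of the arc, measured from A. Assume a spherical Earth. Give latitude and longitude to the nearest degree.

Write both endpoints as unit vectors p₁, p₂ with components (cos φ cos λ, cos φ sin λ, sin φ).
The central angle between the endpoints is δ = arccos(p₁·p₂) ≈ 1.670 rad (95.7°).
Interpolate at f = 0.73 with slerp weights a = sin((1−f)δ)/sin δ ≈ 0.438, b = sin(fδ)/sin δ ≈ 0.943.
p = a·p₁ + b·p₂ ≈ (-0.880, -0.455, 0.135); φ = arcsin(p_z) ≈ 7.76°, λ = atan2(p_y, p_x) ≈ -152.67°.

≈ 8°N, 153°W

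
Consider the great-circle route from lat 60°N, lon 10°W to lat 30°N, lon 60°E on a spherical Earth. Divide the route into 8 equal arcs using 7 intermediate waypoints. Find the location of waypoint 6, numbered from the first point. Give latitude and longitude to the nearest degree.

≈ lat 41°N, lon 50°E

From cos δ = sin φ₁ sin φ₂ + cos φ₁ cos φ₂ cos Δλ, the central angle is δ ≈ 0.951 rad (54.5°).
Interpolate at f = 6/8 with slerp weights a = sin((1−f)δ)/sin δ ≈ 0.289, b = sin(fδ)/sin δ ≈ 0.804.
p = a·p₁ + b·p₂ ≈ (0.490, 0.578, 0.652); φ = arcsin(p_z) ≈ 40.73°, λ = atan2(p_y, p_x) ≈ 49.67°.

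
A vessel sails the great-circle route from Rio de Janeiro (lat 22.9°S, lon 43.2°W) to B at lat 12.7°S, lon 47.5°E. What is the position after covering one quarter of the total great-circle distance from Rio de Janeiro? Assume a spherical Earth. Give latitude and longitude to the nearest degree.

Convert each endpoint to a unit vector on the sphere (x = cos φ cos λ, y = cos φ sin λ, z = sin φ).
The central angle between the endpoints is δ = arccos(p₁·p₂) ≈ 1.496 rad (85.7°).
Interpolate at f = 1/4 with slerp weights a = sin((1−f)δ)/sin δ ≈ 0.904, b = sin(fδ)/sin δ ≈ 0.366.
p = a·p₁ + b·p₂ ≈ (0.848, -0.306, -0.432); φ = arcsin(p_z) ≈ -25.60°, λ = atan2(p_y, p_x) ≈ -19.85°.

≈ lat 26°S, lon 20°W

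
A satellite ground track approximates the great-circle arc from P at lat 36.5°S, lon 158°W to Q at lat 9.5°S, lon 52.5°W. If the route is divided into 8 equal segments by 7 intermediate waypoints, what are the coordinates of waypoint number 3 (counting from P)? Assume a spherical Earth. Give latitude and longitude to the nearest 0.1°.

Write both endpoints as unit vectors p₁, p₂ with components (cos φ cos λ, cos φ sin λ, sin φ).
The central angle between the endpoints is δ = arccos(p₁·p₂) ≈ 1.685 rad (96.5°).
Interpolate at f = 3/8 with slerp weights a = sin((1−f)δ)/sin δ ≈ 0.875, b = sin(fδ)/sin δ ≈ 0.594.
p = a·p₁ + b·p₂ ≈ (-0.295, -0.728, -0.618); φ = arcsin(p_z) ≈ -38.19°, λ = atan2(p_y, p_x) ≈ -112.04°.

≈ lat 38.2°S, lon 112.0°W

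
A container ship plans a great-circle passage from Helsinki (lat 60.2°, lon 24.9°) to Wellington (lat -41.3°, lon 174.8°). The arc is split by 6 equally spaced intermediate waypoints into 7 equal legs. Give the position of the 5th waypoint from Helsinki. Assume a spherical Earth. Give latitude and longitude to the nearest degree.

From cos δ = sin φ₁ sin φ₂ + cos φ₁ cos φ₂ cos Δλ, the central angle is δ ≈ 2.681 rad (153.6°).
Interpolate at f = 5/7 with slerp weights a = sin((1−f)δ)/sin δ ≈ 1.559, b = sin(fδ)/sin δ ≈ 2.117.
p = a·p₁ + b·p₂ ≈ (-0.881, 0.470, -0.044); φ = arcsin(p_z) ≈ -2.55°, λ = atan2(p_y, p_x) ≈ 151.91°.

≈ lat -3°, lon 152°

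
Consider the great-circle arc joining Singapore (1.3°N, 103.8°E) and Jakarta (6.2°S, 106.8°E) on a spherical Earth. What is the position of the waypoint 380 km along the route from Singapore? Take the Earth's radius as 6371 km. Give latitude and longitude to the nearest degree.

From cos δ = sin φ₁ sin φ₂ + cos φ₁ cos φ₂ cos Δλ, the central angle is δ ≈ 0.141 rad (8.1°). The total great-circle distance is δ·R ≈ 0.141 × 6371 ≈ 898 km, so the target fraction is f = 380/898 ≈ 0.423.
Interpolate at f ≈ 0.423 with slerp weights a = sin((1−f)δ)/sin δ ≈ 0.578, b = sin(fδ)/sin δ ≈ 0.424.
p = a·p₁ + b·p₂ ≈ (-0.260, 0.965, -0.033); φ = arcsin(p_z) ≈ -1.87°, λ = atan2(p_y, p_x) ≈ 105.07°.

≈ 2°S, 105°E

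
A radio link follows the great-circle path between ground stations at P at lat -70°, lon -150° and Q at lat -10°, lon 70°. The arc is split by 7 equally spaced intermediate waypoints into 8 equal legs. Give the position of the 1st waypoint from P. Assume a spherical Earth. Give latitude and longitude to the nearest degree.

≈ lat -77°, lon 175°

Write both endpoints as unit vectors p₁, p₂ with components (cos φ cos λ, cos φ sin λ, sin φ).
The central angle between the endpoints is δ = arccos(p₁·p₂) ≈ 1.666 rad (95.4°).
Interpolate at f = 1/8 with slerp weights a = sin((1−f)δ)/sin δ ≈ 0.998, b = sin(fδ)/sin δ ≈ 0.208.
p = a·p₁ + b·p₂ ≈ (-0.226, 0.021, -0.974); φ = arcsin(p_z) ≈ -76.90°, λ = atan2(p_y, p_x) ≈ 174.56°.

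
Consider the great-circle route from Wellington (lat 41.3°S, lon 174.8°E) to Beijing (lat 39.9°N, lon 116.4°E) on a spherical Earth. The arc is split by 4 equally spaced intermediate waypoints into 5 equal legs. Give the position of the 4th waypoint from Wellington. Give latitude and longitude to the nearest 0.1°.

Write both endpoints as unit vectors p₁, p₂ with components (cos φ cos λ, cos φ sin λ, sin φ).
The central angle between the endpoints is δ = arccos(p₁·p₂) ≈ 1.692 rad (97.0°).
Interpolate at f = 4/5 with slerp weights a = sin((1−f)δ)/sin δ ≈ 0.335, b = sin(fδ)/sin δ ≈ 0.984.
p = a·p₁ + b·p₂ ≈ (-0.586, 0.699, 0.410); φ = arcsin(p_z) ≈ 24.22°, λ = atan2(p_y, p_x) ≈ 129.98°.

≈ lat 24.2°N, lon 130.0°E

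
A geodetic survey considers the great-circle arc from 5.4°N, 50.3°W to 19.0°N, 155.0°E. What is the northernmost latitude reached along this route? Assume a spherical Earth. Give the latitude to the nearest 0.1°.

The great circle lies in the plane with unit normal n̂ = (p₁ × p₂)/|p₁ × p₂|.
Here n̂_z ≈ -0.704; the vertex latitude is φ_max = arccos|n̂_z| ≈ 45.3°.

≈ 45.3°N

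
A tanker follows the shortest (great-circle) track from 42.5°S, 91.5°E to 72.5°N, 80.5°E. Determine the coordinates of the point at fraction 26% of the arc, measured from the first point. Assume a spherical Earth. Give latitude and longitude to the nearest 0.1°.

≈ 12.6°S, 89.6°E

Write both endpoints as unit vectors p₁, p₂ with components (cos φ cos λ, cos φ sin λ, sin φ).
The central angle between the endpoints is δ = arccos(p₁·p₂) ≈ 2.012 rad (115.3°).
Interpolate at f = 0.26 with slerp weights a = sin((1−f)δ)/sin δ ≈ 1.102, b = sin(fδ)/sin δ ≈ 0.552.
p = a·p₁ + b·p₂ ≈ (0.006, 0.976, -0.218); φ = arcsin(p_z) ≈ -12.58°, λ = atan2(p_y, p_x) ≈ 89.64°.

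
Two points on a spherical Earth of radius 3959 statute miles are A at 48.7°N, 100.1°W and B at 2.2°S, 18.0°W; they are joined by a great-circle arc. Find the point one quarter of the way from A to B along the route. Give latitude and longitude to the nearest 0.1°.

≈ 41.8°N, 70.7°W

From cos δ = sin φ₁ sin φ₂ + cos φ₁ cos φ₂ cos Δλ, the central angle is δ ≈ 1.509 rad (86.5°).
Interpolate at f = 1/4 with slerp weights a = sin((1−f)δ)/sin δ ≈ 0.907, b = sin(fδ)/sin δ ≈ 0.369.
p = a·p₁ + b·p₂ ≈ (0.246, -0.703, 0.667); φ = arcsin(p_z) ≈ 41.85°, λ = atan2(p_y, p_x) ≈ -70.74°.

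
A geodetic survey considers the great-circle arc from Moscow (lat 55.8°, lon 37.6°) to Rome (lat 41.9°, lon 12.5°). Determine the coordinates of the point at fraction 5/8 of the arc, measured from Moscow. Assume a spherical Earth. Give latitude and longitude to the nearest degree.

Convert each endpoint to a unit vector on the sphere (x = cos φ cos λ, y = cos φ sin λ, z = sin φ).
The central angle between the endpoints is δ = arccos(p₁·p₂) ≈ 0.373 rad (21.4°).
Interpolate at f = 5/8 with slerp weights a = sin((1−f)δ)/sin δ ≈ 0.383, b = sin(fδ)/sin δ ≈ 0.634.
p = a·p₁ + b·p₂ ≈ (0.631, 0.233, 0.740); φ = arcsin(p_z) ≈ 47.72°, λ = atan2(p_y, p_x) ≈ 20.29°.

≈ lat 48°, lon 20°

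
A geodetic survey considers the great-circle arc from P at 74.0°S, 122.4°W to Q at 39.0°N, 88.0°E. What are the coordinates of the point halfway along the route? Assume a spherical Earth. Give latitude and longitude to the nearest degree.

From cos δ = sin φ₁ sin φ₂ + cos φ₁ cos φ₂ cos Δλ, the central angle is δ ≈ 2.481 rad (142.2°).
Interpolate at f = 1/2 with slerp weights a = sin((1−f)δ)/sin δ ≈ 1.542, b = sin(fδ)/sin δ ≈ 1.542.
p = a·p₁ + b·p₂ ≈ (-0.186, 0.839, -0.512); φ = arcsin(p_z) ≈ -30.79°, λ = atan2(p_y, p_x) ≈ 102.50°.

≈ 31°S, 102°E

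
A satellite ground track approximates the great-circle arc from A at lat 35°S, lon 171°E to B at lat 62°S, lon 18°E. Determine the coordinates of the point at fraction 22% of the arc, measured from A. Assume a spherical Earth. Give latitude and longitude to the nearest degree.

The haversine formula gives a central angle δ ≈ 1.406 rad (80.6°) between the endpoints.
Interpolate at f = 0.22 with slerp weights a = sin((1−f)δ)/sin δ ≈ 0.902, b = sin(fδ)/sin δ ≈ 0.309.
p = a·p₁ + b·p₂ ≈ (-0.592, 0.160, -0.790); φ = arcsin(p_z) ≈ -52.17°, λ = atan2(p_y, p_x) ≈ 164.84°.

≈ lat 52°S, lon 165°E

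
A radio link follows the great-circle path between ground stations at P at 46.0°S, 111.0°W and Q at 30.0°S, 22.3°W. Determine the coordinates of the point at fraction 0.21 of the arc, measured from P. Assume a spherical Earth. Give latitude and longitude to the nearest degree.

Write both endpoints as unit vectors p₁, p₂ with components (cos φ cos λ, cos φ sin λ, sin φ).
The central angle between the endpoints is δ = arccos(p₁·p₂) ≈ 1.188 rad (68.1°).
Interpolate at f = 0.21 with slerp weights a = sin((1−f)δ)/sin δ ≈ 0.870, b = sin(fδ)/sin δ ≈ 0.266.
p = a·p₁ + b·p₂ ≈ (-0.003, -0.651, -0.759); φ = arcsin(p_z) ≈ -49.35°, λ = atan2(p_y, p_x) ≈ -90.28°.

≈ 49°S, 90°W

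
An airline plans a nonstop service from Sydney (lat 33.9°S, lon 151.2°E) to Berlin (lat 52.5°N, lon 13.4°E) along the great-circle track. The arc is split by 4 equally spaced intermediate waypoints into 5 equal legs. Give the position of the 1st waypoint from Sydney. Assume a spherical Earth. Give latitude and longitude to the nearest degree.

The haversine formula gives a central angle δ ≈ 2.527 rad (144.8°) between the endpoints.
Interpolate at f = 1/5 with slerp weights a = sin((1−f)δ)/sin δ ≈ 1.560, b = sin(fδ)/sin δ ≈ 0.839.
p = a·p₁ + b·p₂ ≈ (-0.638, 0.742, -0.205); φ = arcsin(p_z) ≈ -11.81°, λ = atan2(p_y, p_x) ≈ 130.68°.

≈ lat 12°S, lon 131°E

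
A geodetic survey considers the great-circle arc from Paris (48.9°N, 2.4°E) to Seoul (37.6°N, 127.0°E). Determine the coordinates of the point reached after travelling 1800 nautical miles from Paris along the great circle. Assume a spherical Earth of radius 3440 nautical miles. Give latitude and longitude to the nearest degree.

Convert each endpoint to a unit vector on the sphere (x = cos φ cos λ, y = cos φ sin λ, z = sin φ).
The central angle between the endpoints is δ = arccos(p₁·p₂) ≈ 1.406 rad (80.6°). The total great-circle distance is δ·R ≈ 1.406 × 3440 ≈ 4837 nmi, so the target fraction is f = 1800/4837 ≈ 0.372.
Interpolate at f ≈ 0.372 with slerp weights a = sin((1−f)δ)/sin δ ≈ 0.783, b = sin(fδ)/sin δ ≈ 0.507.
p = a·p₁ + b·p₂ ≈ (0.273, 0.342, 0.899); φ = arcsin(p_z) ≈ 64.05°, λ = atan2(p_y, p_x) ≈ 51.43°.

≈ 64°N, 51°E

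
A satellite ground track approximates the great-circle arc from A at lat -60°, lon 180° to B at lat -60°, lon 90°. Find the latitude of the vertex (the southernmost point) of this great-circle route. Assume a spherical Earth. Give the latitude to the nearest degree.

The great circle lies in the plane with unit normal n̂ = (p₁ × p₂)/|p₁ × p₂|.
Here n̂_z ≈ -0.378; the vertex latitude is φ_max = arccos|n̂_z| ≈ 67.8°.
Check via Clairaut: cos φ_max = |cos φ₁| · sin C = cos(60.0°)·sin(130.9°) ≈ 0.378, again giving ≈ 67.8°.

≈ -68°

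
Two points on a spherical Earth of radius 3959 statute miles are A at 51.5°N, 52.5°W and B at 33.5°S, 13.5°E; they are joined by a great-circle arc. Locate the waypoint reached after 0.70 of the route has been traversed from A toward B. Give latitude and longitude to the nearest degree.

From cos δ = sin φ₁ sin φ₂ + cos φ₁ cos φ₂ cos Δλ, the central angle is δ ≈ 1.793 rad (102.8°).
Interpolate at f = 0.70 with slerp weights a = sin((1−f)δ)/sin δ ≈ 0.525, b = sin(fδ)/sin δ ≈ 0.975.
p = a·p₁ + b·p₂ ≈ (0.989, -0.070, -0.127); φ = arcsin(p_z) ≈ -7.28°, λ = atan2(p_y, p_x) ≈ -4.03°.

≈ 7°S, 4°W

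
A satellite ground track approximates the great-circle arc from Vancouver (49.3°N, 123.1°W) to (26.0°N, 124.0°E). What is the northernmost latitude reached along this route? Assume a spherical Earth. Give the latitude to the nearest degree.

≈ 57°N

The great circle lies in the plane with unit normal n̂ = (p₁ × p₂)/|p₁ × p₂|.
Here n̂_z ≈ -0.543; the vertex latitude is φ_max = arccos|n̂_z| ≈ 57.1°.
Check via Clairaut: cos φ_max = |cos φ₁| · sin C = cos(49.3°)·sin(56.4°) ≈ 0.543, again giving ≈ 57.1°.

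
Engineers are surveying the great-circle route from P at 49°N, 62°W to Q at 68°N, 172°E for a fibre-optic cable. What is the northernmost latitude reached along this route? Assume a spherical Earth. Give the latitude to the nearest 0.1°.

The great circle lies in the plane with unit normal n̂ = (p₁ × p₂)/|p₁ × p₂|.
Here n̂_z ≈ -0.239; the vertex latitude is φ_max = arccos|n̂_z| ≈ 76.2°.
Check via Clairaut: cos φ_max = |cos φ₁| · sin C = cos(49.0°)·sin(21.4°) ≈ 0.239, again giving ≈ 76.2°.

≈ 76.2°N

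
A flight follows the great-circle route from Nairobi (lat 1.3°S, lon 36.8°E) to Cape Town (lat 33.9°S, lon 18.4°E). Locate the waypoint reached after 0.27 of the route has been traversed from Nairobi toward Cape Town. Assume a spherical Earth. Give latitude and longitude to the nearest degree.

Convert each endpoint to a unit vector on the sphere (x = cos φ cos λ, y = cos φ sin λ, z = sin φ).
The central angle between the endpoints is δ = arccos(p₁·p₂) ≈ 0.643 rad (36.9°).
Interpolate at f = 0.27 with slerp weights a = sin((1−f)δ)/sin δ ≈ 0.754, b = sin(fδ)/sin δ ≈ 0.288.
p = a·p₁ + b·p₂ ≈ (0.831, 0.527, -0.178); φ = arcsin(p_z) ≈ -10.24°, λ = atan2(p_y, p_x) ≈ 32.40°.

≈ lat 10°S, lon 32°E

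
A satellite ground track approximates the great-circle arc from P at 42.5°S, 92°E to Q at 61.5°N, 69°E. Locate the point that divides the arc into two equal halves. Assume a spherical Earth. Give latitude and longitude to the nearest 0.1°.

≈ 9.7°N, 83.0°E

Write both endpoints as unit vectors p₁, p₂ with components (cos φ cos λ, cos φ sin λ, sin φ).
The central angle between the endpoints is δ = arccos(p₁·p₂) ≈ 1.844 rad (105.7°).
Interpolate at f = 1/2 with slerp weights a = sin((1−f)δ)/sin δ ≈ 0.828, b = sin(fδ)/sin δ ≈ 0.828.
p = a·p₁ + b·p₂ ≈ (0.120, 0.978, 0.168); φ = arcsin(p_z) ≈ 9.68°, λ = atan2(p_y, p_x) ≈ 83.00°.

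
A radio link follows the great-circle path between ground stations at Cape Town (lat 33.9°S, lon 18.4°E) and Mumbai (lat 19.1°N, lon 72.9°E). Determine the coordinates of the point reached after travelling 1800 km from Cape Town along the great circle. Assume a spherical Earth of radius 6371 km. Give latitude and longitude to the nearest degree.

≈ lat 23°S, lon 32°E

Write both endpoints as unit vectors p₁, p₂ with components (cos φ cos λ, cos φ sin λ, sin φ).
The central angle between the endpoints is δ = arccos(p₁·p₂) ≈ 1.294 rad (74.2°). The total great-circle distance is δ·R ≈ 1.294 × 6371 ≈ 8246 km, so the target fraction is f = 1800/8246 ≈ 0.218.
Interpolate at f ≈ 0.218 with slerp weights a = sin((1−f)δ)/sin δ ≈ 0.881, b = sin(fδ)/sin δ ≈ 0.290.
p = a·p₁ + b·p₂ ≈ (0.775, 0.493, -0.397); φ = arcsin(p_z) ≈ -23.37°, λ = atan2(p_y, p_x) ≈ 32.46°.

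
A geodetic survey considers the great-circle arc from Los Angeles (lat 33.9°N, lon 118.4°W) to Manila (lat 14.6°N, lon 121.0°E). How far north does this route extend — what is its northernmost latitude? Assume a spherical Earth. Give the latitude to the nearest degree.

The great circle lies in the plane with unit normal n̂ = (p₁ × p₂)/|p₁ × p₂|.
Here n̂_z ≈ -0.718; the vertex latitude is φ_max = arccos|n̂_z| ≈ 44.1°.
Check via Clairaut: cos φ_max = |cos φ₁| · sin C = cos(33.9°)·sin(59.8°) ≈ 0.718, again giving ≈ 44.1°.

≈ 44°N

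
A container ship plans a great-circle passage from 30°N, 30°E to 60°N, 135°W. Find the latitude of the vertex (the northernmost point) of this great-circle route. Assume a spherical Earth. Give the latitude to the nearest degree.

The great circle lies in the plane with unit normal n̂ = (p₁ × p₂)/|p₁ × p₂|.
Here n̂_z ≈ -0.112; the vertex latitude is φ_max = arccos|n̂_z| ≈ 83.6°.
Check via Clairaut: cos φ_max = |cos φ₁| · sin C = cos(30.0°)·sin(7.4°) ≈ 0.112, again giving ≈ 83.6°.

≈ 84°N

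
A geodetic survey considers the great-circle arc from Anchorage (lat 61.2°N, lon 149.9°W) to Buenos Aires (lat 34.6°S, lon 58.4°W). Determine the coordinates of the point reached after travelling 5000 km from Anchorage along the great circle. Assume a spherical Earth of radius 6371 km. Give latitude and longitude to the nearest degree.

Convert each endpoint to a unit vector on the sphere (x = cos φ cos λ, y = cos φ sin λ, z = sin φ).
The central angle between the endpoints is δ = arccos(p₁·p₂) ≈ 2.104 rad (120.5°). The total great-circle distance is δ·R ≈ 2.104 × 6371 ≈ 13402 km, so the target fraction is f = 5000/13402 ≈ 0.373.
Interpolate at f ≈ 0.373 with slerp weights a = sin((1−f)δ)/sin δ ≈ 1.124, b = sin(fδ)/sin δ ≈ 0.820.
p = a·p₁ + b·p₂ ≈ (-0.115, -0.847, 0.519); φ = arcsin(p_z) ≈ 31.29°, λ = atan2(p_y, p_x) ≈ -97.72°.

≈ lat 31°N, lon 98°W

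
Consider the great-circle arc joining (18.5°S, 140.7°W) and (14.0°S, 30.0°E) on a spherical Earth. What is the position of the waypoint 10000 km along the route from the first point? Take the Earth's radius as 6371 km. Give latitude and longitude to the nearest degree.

≈ (66°S, 4°W)

From cos δ = sin φ₁ sin φ₂ + cos φ₁ cos φ₂ cos Δλ, the central angle is δ ≈ 2.552 rad (146.2°). The total great-circle distance is δ·R ≈ 2.552 × 6371 ≈ 16260 km, so the target fraction is f = 10000/16260 ≈ 0.615.
Interpolate at f ≈ 0.615 with slerp weights a = sin((1−f)δ)/sin δ ≈ 1.497, b = sin(fδ)/sin δ ≈ 1.799.
p = a·p₁ + b·p₂ ≈ (0.413, -0.026, -0.910); φ = arcsin(p_z) ≈ -65.53°, λ = atan2(p_y, p_x) ≈ -3.63°.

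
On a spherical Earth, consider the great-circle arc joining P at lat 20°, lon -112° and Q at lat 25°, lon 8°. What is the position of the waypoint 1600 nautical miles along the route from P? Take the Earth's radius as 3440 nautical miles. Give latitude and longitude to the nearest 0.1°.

From cos δ = sin φ₁ sin φ₂ + cos φ₁ cos φ₂ cos Δλ, the central angle is δ ≈ 1.856 rad (106.3°). The total great-circle distance is δ·R ≈ 1.856 × 3440 ≈ 6384 nmi, so the target fraction is f = 1600/6384 ≈ 0.251.
Interpolate at f ≈ 0.251 with slerp weights a = sin((1−f)δ)/sin δ ≈ 1.025, b = sin(fδ)/sin δ ≈ 0.467.
p = a·p₁ + b·p₂ ≈ (0.059, -0.834, 0.548); φ = arcsin(p_z) ≈ 33.24°, λ = atan2(p_y, p_x) ≈ -85.98°.

≈ lat 33.2°, lon -86.0°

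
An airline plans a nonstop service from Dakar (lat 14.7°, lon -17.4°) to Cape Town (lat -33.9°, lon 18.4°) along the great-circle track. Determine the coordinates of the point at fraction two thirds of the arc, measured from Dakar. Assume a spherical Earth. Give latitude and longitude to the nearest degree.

Convert each endpoint to a unit vector on the sphere (x = cos φ cos λ, y = cos φ sin λ, z = sin φ).
The central angle between the endpoints is δ = arccos(p₁·p₂) ≈ 1.036 rad (59.4°).
Interpolate at f = 2/3 with slerp weights a = sin((1−f)δ)/sin δ ≈ 0.393, b = sin(fδ)/sin δ ≈ 0.740.
p = a·p₁ + b·p₂ ≈ (0.946, 0.080, -0.313); φ = arcsin(p_z) ≈ -18.25°, λ = atan2(p_y, p_x) ≈ 4.84°.

≈ lat -18°, lon 5°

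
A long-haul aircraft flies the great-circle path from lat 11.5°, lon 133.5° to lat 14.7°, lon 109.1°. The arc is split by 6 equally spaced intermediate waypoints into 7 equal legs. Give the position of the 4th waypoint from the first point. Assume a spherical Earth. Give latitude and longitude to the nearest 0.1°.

Write both endpoints as unit vectors p₁, p₂ with components (cos φ cos λ, cos φ sin λ, sin φ).
The central angle between the endpoints is δ = arccos(p₁·p₂) ≈ 0.418 rad (24.0°).
Interpolate at f = 4/7 with slerp weights a = sin((1−f)δ)/sin δ ≈ 0.439, b = sin(fδ)/sin δ ≈ 0.583.
p = a·p₁ + b·p₂ ≈ (-0.481, 0.845, 0.235); φ = arcsin(p_z) ≈ 13.62°, λ = atan2(p_y, p_x) ≈ 119.64°.

≈ lat 13.6°, lon 119.6°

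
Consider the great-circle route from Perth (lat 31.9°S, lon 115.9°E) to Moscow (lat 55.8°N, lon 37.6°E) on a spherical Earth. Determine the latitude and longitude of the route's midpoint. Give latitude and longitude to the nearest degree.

≈ lat 15°N, lon 86°E

The haversine formula gives a central angle δ ≈ 1.918 rad (109.9°) between the endpoints.
Interpolate at f = 1/2 with slerp weights a = sin((1−f)δ)/sin δ ≈ 0.871, b = sin(fδ)/sin δ ≈ 0.871.
p = a·p₁ + b·p₂ ≈ (0.065, 0.963, 0.260); φ = arcsin(p_z) ≈ 15.07°, λ = atan2(p_y, p_x) ≈ 86.15°.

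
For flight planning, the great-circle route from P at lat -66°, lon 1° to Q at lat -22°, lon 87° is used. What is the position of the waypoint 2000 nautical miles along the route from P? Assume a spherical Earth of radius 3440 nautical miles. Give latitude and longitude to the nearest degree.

Write both endpoints as unit vectors p₁, p₂ with components (cos φ cos λ, cos φ sin λ, sin φ).
The central angle between the endpoints is δ = arccos(p₁·p₂) ≈ 1.193 rad (68.4°). The total great-circle distance is δ·R ≈ 1.193 × 3440 ≈ 4105 nmi, so the target fraction is f = 2000/4105 ≈ 0.487.
Interpolate at f ≈ 0.487 with slerp weights a = sin((1−f)δ)/sin δ ≈ 0.618, b = sin(fδ)/sin δ ≈ 0.591.
p = a·p₁ + b·p₂ ≈ (0.280, 0.551, -0.786); φ = arcsin(p_z) ≈ -51.80°, λ = atan2(p_y, p_x) ≈ 63.08°.

≈ lat -52°, lon 63°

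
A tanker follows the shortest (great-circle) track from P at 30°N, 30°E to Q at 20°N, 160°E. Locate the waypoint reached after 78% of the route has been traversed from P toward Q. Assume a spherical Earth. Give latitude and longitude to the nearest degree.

From cos δ = sin φ₁ sin φ₂ + cos φ₁ cos φ₂ cos Δλ, the central angle is δ ≈ 1.931 rad (110.6°).
Interpolate at f = 0.78 with slerp weights a = sin((1−f)δ)/sin δ ≈ 0.440, b = sin(fδ)/sin δ ≈ 1.066.
p = a·p₁ + b·p₂ ≈ (-0.611, 0.533, 0.585); φ = arcsin(p_z) ≈ 35.79°, λ = atan2(p_y, p_x) ≈ 138.90°.

≈ 36°N, 139°E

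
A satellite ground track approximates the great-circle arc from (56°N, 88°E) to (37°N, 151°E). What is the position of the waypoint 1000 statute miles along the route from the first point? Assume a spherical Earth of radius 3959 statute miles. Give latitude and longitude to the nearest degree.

The haversine formula gives a central angle δ ≈ 0.793 rad (45.4°) between the endpoints. The total great-circle distance is δ·R ≈ 0.793 × 3959 ≈ 3140 mi, so the target fraction is f = 1000/3140 ≈ 0.319.
Interpolate at f ≈ 0.319 with slerp weights a = sin((1−f)δ)/sin δ ≈ 0.722, b = sin(fδ)/sin δ ≈ 0.351.
p = a·p₁ + b·p₂ ≈ (-0.231, 0.539, 0.810); φ = arcsin(p_z) ≈ 54.07°, λ = atan2(p_y, p_x) ≈ 113.18°.

≈ (54°N, 113°E)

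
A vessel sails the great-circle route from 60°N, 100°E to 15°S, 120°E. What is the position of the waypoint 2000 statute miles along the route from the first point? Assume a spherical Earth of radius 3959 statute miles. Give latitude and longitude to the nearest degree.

From cos δ = sin φ₁ sin φ₂ + cos φ₁ cos φ₂ cos Δλ, the central angle is δ ≈ 1.339 rad (76.7°). The total great-circle distance is δ·R ≈ 1.339 × 3959 ≈ 5301 mi, so the target fraction is f = 2000/5301 ≈ 0.377.
Interpolate at f ≈ 0.377 with slerp weights a = sin((1−f)δ)/sin δ ≈ 0.761, b = sin(fδ)/sin δ ≈ 0.497.
p = a·p₁ + b·p₂ ≈ (-0.306, 0.791, 0.530); φ = arcsin(p_z) ≈ 32.02°, λ = atan2(p_y, p_x) ≈ 111.17°.

≈ 32°N, 111°E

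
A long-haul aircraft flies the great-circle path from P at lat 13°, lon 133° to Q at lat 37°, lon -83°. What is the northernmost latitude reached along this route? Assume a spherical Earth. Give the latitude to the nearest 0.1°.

The great circle lies in the plane with unit normal n̂ = (p₁ × p₂)/|p₁ × p₂|.
Here n̂_z ≈ +0.526; the vertex latitude is φ_max = arccos|n̂_z| ≈ 58.3°.
Check via Clairaut: cos φ_max = |cos φ₁| · sin C = cos(13.0°)·sin(32.7°) ≈ 0.526, again giving ≈ 58.3°.

≈ 58.3°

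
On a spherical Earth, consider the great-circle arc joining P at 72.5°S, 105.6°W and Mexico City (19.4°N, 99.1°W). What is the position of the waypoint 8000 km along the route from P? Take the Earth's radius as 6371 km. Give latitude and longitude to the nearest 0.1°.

≈ 0.6°S, 99.8°W

Convert each endpoint to a unit vector on the sphere (x = cos φ cos λ, y = cos φ sin λ, z = sin φ).
The central angle between the endpoints is δ = arccos(p₁·p₂) ≈ 1.606 rad (92.0°). The total great-circle distance is δ·R ≈ 1.606 × 6371 ≈ 10230 km, so the target fraction is f = 8000/10230 ≈ 0.782.
Interpolate at f ≈ 0.782 with slerp weights a = sin((1−f)δ)/sin δ ≈ 0.343, b = sin(fδ)/sin δ ≈ 0.951.
p = a·p₁ + b·p₂ ≈ (-0.170, -0.985, -0.011); φ = arcsin(p_z) ≈ -0.65°, λ = atan2(p_y, p_x) ≈ -99.77°.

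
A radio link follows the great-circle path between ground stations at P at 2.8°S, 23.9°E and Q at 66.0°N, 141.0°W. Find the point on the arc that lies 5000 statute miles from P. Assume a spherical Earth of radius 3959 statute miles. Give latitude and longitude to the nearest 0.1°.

≈ 68.5°N, 6.1°E

Write both endpoints as unit vectors p₁, p₂ with components (cos φ cos λ, cos φ sin λ, sin φ).
The central angle between the endpoints is δ = arccos(p₁·p₂) ≈ 2.023 rad (115.9°). The total great-circle distance is δ·R ≈ 2.023 × 3959 ≈ 8009 mi, so the target fraction is f = 5000/8009 ≈ 0.624.
Interpolate at f ≈ 0.624 with slerp weights a = sin((1−f)δ)/sin δ ≈ 0.766, b = sin(fδ)/sin δ ≈ 1.059.
p = a·p₁ + b·p₂ ≈ (0.364, 0.039, 0.930); φ = arcsin(p_z) ≈ 68.50°, λ = atan2(p_y, p_x) ≈ 6.06°.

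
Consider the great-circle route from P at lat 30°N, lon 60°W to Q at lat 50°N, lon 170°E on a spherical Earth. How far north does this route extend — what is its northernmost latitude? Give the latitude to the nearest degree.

≈ 65°N

The great circle lies in the plane with unit normal n̂ = (p₁ × p₂)/|p₁ × p₂|.
Here n̂_z ≈ -0.427; the vertex latitude is φ_max = arccos|n̂_z| ≈ 64.7°.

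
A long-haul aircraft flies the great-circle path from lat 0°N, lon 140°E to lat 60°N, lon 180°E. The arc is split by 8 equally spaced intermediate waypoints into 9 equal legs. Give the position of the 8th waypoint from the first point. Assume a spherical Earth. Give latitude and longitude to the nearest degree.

Convert each endpoint to a unit vector on the sphere (x = cos φ cos λ, y = cos φ sin λ, z = sin φ).
The central angle between the endpoints is δ = arccos(p₁·p₂) ≈ 1.178 rad (67.5°).
Interpolate at f = 8/9 with slerp weights a = sin((1−f)δ)/sin δ ≈ 0.141, b = sin(fδ)/sin δ ≈ 0.937.
p = a·p₁ + b·p₂ ≈ (-0.577, 0.091, 0.812); φ = arcsin(p_z) ≈ 54.27°, λ = atan2(p_y, p_x) ≈ 171.06°.

≈ lat 54°N, lon 171°E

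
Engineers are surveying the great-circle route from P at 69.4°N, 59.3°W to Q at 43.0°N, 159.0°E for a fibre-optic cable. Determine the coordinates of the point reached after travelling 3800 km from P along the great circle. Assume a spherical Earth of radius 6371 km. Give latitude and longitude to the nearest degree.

The haversine formula gives a central angle δ ≈ 1.119 rad (64.1°) between the endpoints. The total great-circle distance is δ·R ≈ 1.119 × 6371 ≈ 7130 km, so the target fraction is f = 3800/7130 ≈ 0.533.
Interpolate at f ≈ 0.533 with slerp weights a = sin((1−f)δ)/sin δ ≈ 0.555, b = sin(fδ)/sin δ ≈ 0.624.
p = a·p₁ + b·p₂ ≈ (-0.327, -0.004, 0.945); φ = arcsin(p_z) ≈ 70.94°, λ = atan2(p_y, p_x) ≈ -179.26°.

≈ 71°N, 179°W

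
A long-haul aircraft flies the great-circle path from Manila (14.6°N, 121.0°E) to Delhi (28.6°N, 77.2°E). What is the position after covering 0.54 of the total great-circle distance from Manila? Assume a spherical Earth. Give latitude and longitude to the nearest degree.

The haversine formula gives a central angle δ ≈ 0.747 rad (42.8°) between the endpoints.
Interpolate at f = 0.54 with slerp weights a = sin((1−f)δ)/sin δ ≈ 0.496, b = sin(fδ)/sin δ ≈ 0.578.
p = a·p₁ + b·p₂ ≈ (-0.135, 0.906, 0.402); φ = arcsin(p_z) ≈ 23.67°, λ = atan2(p_y, p_x) ≈ 98.46°.

≈ 24°N, 98°E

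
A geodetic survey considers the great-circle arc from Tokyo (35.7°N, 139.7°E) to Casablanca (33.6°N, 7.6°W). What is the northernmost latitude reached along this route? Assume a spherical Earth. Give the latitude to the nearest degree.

The great circle lies in the plane with unit normal n̂ = (p₁ × p₂)/|p₁ × p₂|.
Here n̂_z ≈ -0.377; the vertex latitude is φ_max = arccos|n̂_z| ≈ 67.9°.

≈ 68°N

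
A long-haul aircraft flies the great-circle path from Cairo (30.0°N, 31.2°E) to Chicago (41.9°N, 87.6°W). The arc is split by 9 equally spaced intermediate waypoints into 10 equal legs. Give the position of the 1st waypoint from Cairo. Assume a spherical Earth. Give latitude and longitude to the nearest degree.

Write both endpoints as unit vectors p₁, p₂ with components (cos φ cos λ, cos φ sin λ, sin φ).
The central angle between the endpoints is δ = arccos(p₁·p₂) ≈ 1.547 rad (88.7°).
Interpolate at f = 1/10 with slerp weights a = sin((1−f)δ)/sin δ ≈ 0.984, b = sin(fδ)/sin δ ≈ 0.154.
p = a·p₁ + b·p₂ ≈ (0.734, 0.327, 0.595); φ = arcsin(p_z) ≈ 36.53°, λ = atan2(p_y, p_x) ≈ 24.01°.

≈ (37°N, 24°E)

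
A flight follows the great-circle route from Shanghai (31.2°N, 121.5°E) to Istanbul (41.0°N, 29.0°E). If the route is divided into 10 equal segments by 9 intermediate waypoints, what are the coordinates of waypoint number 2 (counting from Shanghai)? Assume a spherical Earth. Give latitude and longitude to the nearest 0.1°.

Write both endpoints as unit vectors p₁, p₂ with components (cos φ cos λ, cos φ sin λ, sin φ).
The central angle between the endpoints is δ = arccos(p₁·p₂) ≈ 1.254 rad (71.8°).
Interpolate at f = 2/10 with slerp weights a = sin((1−f)δ)/sin δ ≈ 0.887, b = sin(fδ)/sin δ ≈ 0.261.
p = a·p₁ + b·p₂ ≈ (-0.224, 0.743, 0.631); φ = arcsin(p_z) ≈ 39.12°, λ = atan2(p_y, p_x) ≈ 106.80°.

≈ 39.1°N, 106.8°E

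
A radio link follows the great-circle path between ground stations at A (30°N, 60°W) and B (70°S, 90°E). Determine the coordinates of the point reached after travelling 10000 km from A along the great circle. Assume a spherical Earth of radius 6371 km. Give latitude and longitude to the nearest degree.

From cos δ = sin φ₁ sin φ₂ + cos φ₁ cos φ₂ cos Δλ, the central angle is δ ≈ 2.384 rad (136.6°). The total great-circle distance is δ·R ≈ 2.384 × 6371 ≈ 15187 km, so the target fraction is f = 10000/15187 ≈ 0.658.
Interpolate at f ≈ 0.658 with slerp weights a = sin((1−f)δ)/sin δ ≈ 1.058, b = sin(fδ)/sin δ ≈ 1.455.
p = a·p₁ + b·p₂ ≈ (0.458, -0.296, -0.838); φ = arcsin(p_z) ≈ -56.95°, λ = atan2(p_y, p_x) ≈ -32.86°.

≈ (57°S, 33°W)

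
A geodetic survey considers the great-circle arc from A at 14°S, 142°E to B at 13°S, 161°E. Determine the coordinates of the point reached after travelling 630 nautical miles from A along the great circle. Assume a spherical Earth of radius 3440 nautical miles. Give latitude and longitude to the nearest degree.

≈ 14°S, 153°E

The haversine formula gives a central angle δ ≈ 0.323 rad (18.5°) between the endpoints. The total great-circle distance is δ·R ≈ 0.323 × 3440 ≈ 1111 nmi, so the target fraction is f = 630/1111 ≈ 0.567.
Interpolate at f ≈ 0.567 with slerp weights a = sin((1−f)δ)/sin δ ≈ 0.439, b = sin(fδ)/sin δ ≈ 0.574.
p = a·p₁ + b·p₂ ≈ (-0.864, 0.444, -0.235); φ = arcsin(p_z) ≈ -13.61°, λ = atan2(p_y, p_x) ≈ 152.80°.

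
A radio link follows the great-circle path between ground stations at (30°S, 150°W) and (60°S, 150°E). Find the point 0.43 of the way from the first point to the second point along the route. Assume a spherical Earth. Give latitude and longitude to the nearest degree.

Write both endpoints as unit vectors p₁, p₂ with components (cos φ cos λ, cos φ sin λ, sin φ).
The central angle between the endpoints is δ = arccos(p₁·p₂) ≈ 0.864 rad (49.5°).
Interpolate at f = 0.43 with slerp weights a = sin((1−f)δ)/sin δ ≈ 0.622, b = sin(fδ)/sin δ ≈ 0.477.
p = a·p₁ + b·p₂ ≈ (-0.673, -0.150, -0.724); φ = arcsin(p_z) ≈ -46.41°, λ = atan2(p_y, p_x) ≈ -167.45°.

≈ (46°S, 167°W)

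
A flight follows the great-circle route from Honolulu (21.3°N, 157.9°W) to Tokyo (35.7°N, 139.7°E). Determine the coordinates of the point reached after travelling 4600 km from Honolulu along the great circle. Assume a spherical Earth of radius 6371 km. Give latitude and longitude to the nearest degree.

From cos δ = sin φ₁ sin φ₂ + cos φ₁ cos φ₂ cos Δλ, the central angle is δ ≈ 0.973 rad (55.8°). The total great-circle distance is δ·R ≈ 0.973 × 6371 ≈ 6201 km, so the target fraction is f = 4600/6201 ≈ 0.742.
Interpolate at f ≈ 0.742 with slerp weights a = sin((1−f)δ)/sin δ ≈ 0.301, b = sin(fδ)/sin δ ≈ 0.799.
p = a·p₁ + b·p₂ ≈ (-0.755, 0.314, 0.576); φ = arcsin(p_z) ≈ 35.15°, λ = atan2(p_y, p_x) ≈ 157.38°.

≈ 35°N, 157°E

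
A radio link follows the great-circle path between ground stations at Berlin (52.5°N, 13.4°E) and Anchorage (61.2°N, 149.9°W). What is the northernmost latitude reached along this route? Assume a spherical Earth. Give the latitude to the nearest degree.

The great circle lies in the plane with unit normal n̂ = (p₁ × p₂)/|p₁ × p₂|.
Here n̂_z ≈ -0.093; the vertex latitude is φ_max = arccos|n̂_z| ≈ 84.7°.

≈ 85°N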